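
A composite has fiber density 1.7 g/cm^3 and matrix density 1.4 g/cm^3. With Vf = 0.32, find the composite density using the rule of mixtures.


rho_c = rho_f*Vf + rho_m*(1-Vf) = 1.7*0.32 + 1.4*0.68 = 1.496 g/cm^3

1.496 g/cm^3


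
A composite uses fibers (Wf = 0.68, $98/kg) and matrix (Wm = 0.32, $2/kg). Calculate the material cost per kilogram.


Cost = cost_f*Wf + cost_m*Wm = 98*0.68 + 2*0.32 = $67.28/kg

$67.28/kg


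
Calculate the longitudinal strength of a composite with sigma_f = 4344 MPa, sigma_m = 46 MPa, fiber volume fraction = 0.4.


sigma_1 = sigma_f*Vf + sigma_m*(1-Vf) = 4344*0.4 + 46*0.6 = 1765.2 MPa

1765.2 MPa


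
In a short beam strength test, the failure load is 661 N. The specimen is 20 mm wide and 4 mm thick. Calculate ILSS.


ILSS = 3F/(4bh) = 3*661/(4*20*4) = 6.2 MPa

6.2 MPa


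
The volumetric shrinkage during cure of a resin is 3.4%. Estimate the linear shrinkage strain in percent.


Linear shrinkage ≈ vol_shrink/3 = 3.4/3 = 1.133%

1.133%


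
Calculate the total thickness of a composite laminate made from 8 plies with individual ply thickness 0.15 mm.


h = n * t_ply = 8 * 0.15 = 1.2 mm

1.2 mm


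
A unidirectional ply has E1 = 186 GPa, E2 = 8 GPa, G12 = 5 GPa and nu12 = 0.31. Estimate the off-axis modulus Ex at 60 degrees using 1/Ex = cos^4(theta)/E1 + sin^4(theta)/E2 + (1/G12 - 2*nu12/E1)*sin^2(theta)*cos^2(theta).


cos^4(60) = 0.0625, sin^4(60) = 0.5625, sin^2(60)*cos^2(60) = 0.1875
1/G12 - 2*nu12/E1 = 1/5 - 2*0.31/186 = 0.196667 GPa^-1
1/Ex = 0.0625/186 + 0.5625/8 + 0.196667*0.1875 = 0.1075235 GPa^-1
Ex = 9.3 GPa

9.3 GPa


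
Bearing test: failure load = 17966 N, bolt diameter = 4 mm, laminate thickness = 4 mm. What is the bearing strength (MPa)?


sigma_br = F/(d*h) = 17966/(4*4) = 1122.9 MPa

1122.9 MPa


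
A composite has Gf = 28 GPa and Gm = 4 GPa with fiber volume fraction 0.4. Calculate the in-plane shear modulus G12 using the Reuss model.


1/G12 = Vf/Gf + (1-Vf)/Gm = 0.4/28 + 0.6/4
G12 = 6.09 GPa

6.09 GPa


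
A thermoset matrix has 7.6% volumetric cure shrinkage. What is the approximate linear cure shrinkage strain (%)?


Linear shrinkage ≈ vol_shrink/3 = 7.6/3 = 2.533%

2.533%


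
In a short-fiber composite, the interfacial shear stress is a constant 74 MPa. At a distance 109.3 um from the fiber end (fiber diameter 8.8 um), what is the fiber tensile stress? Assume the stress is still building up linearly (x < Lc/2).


Force balance: sigma_f * (pi*d^2/4) = tau * (pi*d) * x  ->  sigma_f = 4 * tau * x / d
sigma_f = 4 * 74 * 109.3 / 8.8 = 3676.5 MPa

3676.5 MPa


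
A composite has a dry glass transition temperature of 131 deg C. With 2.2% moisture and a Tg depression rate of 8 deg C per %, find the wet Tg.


Tg_wet = Tg_dry - k*moisture = 131 - 8*2.2 = 113.4 deg C

113.4 deg C


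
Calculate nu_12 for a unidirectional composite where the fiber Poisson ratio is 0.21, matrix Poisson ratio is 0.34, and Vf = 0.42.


nu_12 = nu_f*Vf + nu_m*(1-Vf) = 0.21*0.42 + 0.34*0.58 = 0.2854

0.2854


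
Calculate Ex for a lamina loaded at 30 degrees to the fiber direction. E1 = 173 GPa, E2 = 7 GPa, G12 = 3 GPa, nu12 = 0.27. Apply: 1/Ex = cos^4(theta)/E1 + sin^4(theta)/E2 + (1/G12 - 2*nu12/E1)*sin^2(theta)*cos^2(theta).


cos^4(30) = 0.5625, sin^4(30) = 0.0625, sin^2(30)*cos^2(30) = 0.1875
1/G12 - 2*nu12/E1 = 1/3 - 2*0.27/173 = 0.330212 GPa^-1
1/Ex = 0.5625/173 + 0.0625/7 + 0.330212*0.1875 = 0.0740948 GPa^-1
Ex = 13.5 GPa

13.5 GPa


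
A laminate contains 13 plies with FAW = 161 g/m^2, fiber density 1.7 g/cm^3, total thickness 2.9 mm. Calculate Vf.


Vf = n * FAW / (rho_f * h * 1000) = 13 * 161 / (1.7 * 2.9 * 1000) = 0.4245

0.4245


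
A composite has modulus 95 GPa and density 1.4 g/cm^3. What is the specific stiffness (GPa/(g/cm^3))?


Specific stiffness = E/rho = 95/1.4 = 67.9 GPa/(g/cm^3)

67.9 GPa/(g/cm^3)


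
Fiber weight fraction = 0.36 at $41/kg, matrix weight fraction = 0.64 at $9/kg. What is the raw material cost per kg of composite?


Cost = cost_f*Wf + cost_m*Wm = 41*0.36 + 9*0.64 = $20.52/kg

$20.52/kg


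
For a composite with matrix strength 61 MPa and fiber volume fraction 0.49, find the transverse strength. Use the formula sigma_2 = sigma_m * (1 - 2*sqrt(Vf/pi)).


factor = 1 - 2*sqrt(0.49/pi) = 0.2101
sigma_2 = 61 * 0.2101 = 12.82 MPa

12.82 MPa


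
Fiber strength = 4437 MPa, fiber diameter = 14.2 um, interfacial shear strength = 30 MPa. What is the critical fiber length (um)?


Lc = sigma_f * d / (2 * tau_i) = 4437 * 14.2 / (2 * 30) = 1050.1 um

1050.1 um


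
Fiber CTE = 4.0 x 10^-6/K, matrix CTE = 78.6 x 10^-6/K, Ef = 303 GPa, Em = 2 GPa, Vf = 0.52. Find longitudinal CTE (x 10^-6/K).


E1 = Ef*Vf + Em*(1-Vf) = 158.52
alpha_1 = (alpha_f*Ef*Vf + alpha_m*Em*(1-Vf))/E1 = 4.45 x 10^-6/K

4.45 x 10^-6/K


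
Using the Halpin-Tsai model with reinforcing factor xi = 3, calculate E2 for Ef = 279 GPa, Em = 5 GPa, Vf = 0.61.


eta = (Ef/Em - 1)/(Ef/Em + xi) = (55.8 - 1)/(55.8 + 3) = 0.932
E2 = Em*(1+xi*eta*Vf)/(1-eta*Vf) = 31.35 GPa

31.35 GPa


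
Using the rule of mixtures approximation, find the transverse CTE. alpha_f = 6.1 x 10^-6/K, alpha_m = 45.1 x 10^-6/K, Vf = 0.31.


alpha_2 = alpha_f*Vf + alpha_m*(1-Vf) = 6.1*0.31 + 45.1*0.69 = 33.0 x 10^-6/K

33.0 x 10^-6/K


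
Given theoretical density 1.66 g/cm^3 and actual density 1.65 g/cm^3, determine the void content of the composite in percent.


Void% = (rho_theo - rho_actual)/rho_theo * 100 = (1.66 - 1.65)/1.66 * 100 = 0.6%

0.6%


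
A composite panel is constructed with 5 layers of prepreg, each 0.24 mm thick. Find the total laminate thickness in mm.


h = n * t_ply = 5 * 0.24 = 1.2 mm

1.2 mm


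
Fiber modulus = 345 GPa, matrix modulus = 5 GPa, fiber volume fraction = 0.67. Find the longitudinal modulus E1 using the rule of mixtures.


E1 = Ef*Vf + Em*(1-Vf) = 345*0.67 + 5*0.33 = 232.8 GPa

232.8 GPa


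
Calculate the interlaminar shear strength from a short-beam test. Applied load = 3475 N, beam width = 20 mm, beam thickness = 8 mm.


ILSS = 3F/(4bh) = 3*3475/(4*20*8) = 16.29 MPa

16.29 MPa


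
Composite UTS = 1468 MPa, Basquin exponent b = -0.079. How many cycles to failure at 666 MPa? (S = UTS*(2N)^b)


N = 0.5 * (S/UTS)^(1/b) = 0.5 * (666/1468)^(1/-0.079) = 11064.4500 cycles

11064.4500 cycles


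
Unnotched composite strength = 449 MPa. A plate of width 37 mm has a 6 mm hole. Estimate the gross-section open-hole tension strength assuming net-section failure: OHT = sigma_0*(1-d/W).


OHT = sigma_0*(1-d/W) = 449*(1-6/37) = 376.2 MPa

376.2 MPa


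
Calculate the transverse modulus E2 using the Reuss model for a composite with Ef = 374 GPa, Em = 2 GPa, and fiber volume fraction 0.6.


1/E2 = Vf/Ef + (1-Vf)/Em = 0.6/374 + 0.4/2
E2 = 4.96 GPa

4.96 GPa


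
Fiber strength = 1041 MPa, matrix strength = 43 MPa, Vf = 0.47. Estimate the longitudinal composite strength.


sigma_1 = sigma_f*Vf + sigma_m*(1-Vf) = 1041*0.47 + 43*0.53 = 512.1 MPa

512.1 MPa


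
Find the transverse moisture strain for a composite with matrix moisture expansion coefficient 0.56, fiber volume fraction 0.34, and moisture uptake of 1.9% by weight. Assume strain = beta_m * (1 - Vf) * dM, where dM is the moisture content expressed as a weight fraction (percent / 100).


dM = 1.9/100 = 0.019
strain = beta_m * (1-Vf) * dM = 0.56 * 0.66 * 0.019 = 0.0070224

0.0070224


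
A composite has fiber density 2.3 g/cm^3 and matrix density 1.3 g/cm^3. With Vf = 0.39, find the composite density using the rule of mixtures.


rho_c = rho_f*Vf + rho_m*(1-Vf) = 2.3*0.39 + 1.3*0.61 = 1.69 g/cm^3

1.69 g/cm^3


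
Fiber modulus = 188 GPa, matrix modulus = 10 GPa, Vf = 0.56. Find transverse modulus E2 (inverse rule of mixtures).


1/E2 = Vf/Ef + (1-Vf)/Em = 0.56/188 + 0.44/10
E2 = 21.29 GPa

21.29 GPa


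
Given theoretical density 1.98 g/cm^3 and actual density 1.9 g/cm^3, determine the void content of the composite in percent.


Void% = (rho_theo - rho_actual)/rho_theo * 100 = (1.98 - 1.9)/1.98 * 100 = 4.04%

4.04%


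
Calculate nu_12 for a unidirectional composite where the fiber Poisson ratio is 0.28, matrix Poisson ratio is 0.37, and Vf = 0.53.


nu_12 = nu_f*Vf + nu_m*(1-Vf) = 0.28*0.53 + 0.37*0.47 = 0.3223

0.3223


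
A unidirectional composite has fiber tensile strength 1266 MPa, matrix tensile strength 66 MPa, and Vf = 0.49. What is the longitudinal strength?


sigma_1 = sigma_f*Vf + sigma_m*(1-Vf) = 1266*0.49 + 66*0.51 = 654.0 MPa

654.0 MPa


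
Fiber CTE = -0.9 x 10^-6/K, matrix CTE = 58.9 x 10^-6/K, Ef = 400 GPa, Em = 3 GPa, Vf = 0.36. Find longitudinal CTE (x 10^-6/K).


E1 = Ef*Vf + Em*(1-Vf) = 145.92
alpha_1 = (alpha_f*Ef*Vf + alpha_m*Em*(1-Vf))/E1 = -0.11 x 10^-6/K

-0.11 x 10^-6/K


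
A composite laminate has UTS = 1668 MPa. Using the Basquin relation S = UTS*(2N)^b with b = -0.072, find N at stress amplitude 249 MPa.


N = 0.5 * (S/UTS)^(1/b) = 0.5 * (249/1668)^(1/-0.072) = 1.4830e+11 cycles

1.4830e+11 cycles


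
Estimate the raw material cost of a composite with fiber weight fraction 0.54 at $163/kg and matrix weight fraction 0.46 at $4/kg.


Cost = cost_f*Wf + cost_m*Wm = 163*0.54 + 4*0.46 = $89.86/kg

$89.86/kg


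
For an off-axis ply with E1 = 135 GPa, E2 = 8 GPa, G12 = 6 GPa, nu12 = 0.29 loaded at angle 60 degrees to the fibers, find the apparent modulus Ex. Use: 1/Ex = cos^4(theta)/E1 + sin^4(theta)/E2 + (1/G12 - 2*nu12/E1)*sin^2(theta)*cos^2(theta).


cos^4(60) = 0.0625, sin^4(60) = 0.5625, sin^2(60)*cos^2(60) = 0.1875
1/G12 - 2*nu12/E1 = 1/6 - 2*0.29/135 = 0.16237 GPa^-1
1/Ex = 0.0625/135 + 0.5625/8 + 0.16237*0.1875 = 0.1012199 GPa^-1
Ex = 9.88 GPa

9.88 GPa


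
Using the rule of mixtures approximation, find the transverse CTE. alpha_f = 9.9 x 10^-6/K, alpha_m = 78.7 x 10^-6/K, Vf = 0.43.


alpha_2 = alpha_f*Vf + alpha_m*(1-Vf) = 9.9*0.43 + 78.7*0.57 = 49.1 x 10^-6/K

49.1 x 10^-6/K


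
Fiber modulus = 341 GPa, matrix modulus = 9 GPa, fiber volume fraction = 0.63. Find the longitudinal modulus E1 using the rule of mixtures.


E1 = Ef*Vf + Em*(1-Vf) = 341*0.63 + 9*0.37 = 218.16 GPa

218.16 GPa


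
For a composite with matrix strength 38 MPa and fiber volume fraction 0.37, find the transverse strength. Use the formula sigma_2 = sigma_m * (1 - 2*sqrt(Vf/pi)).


factor = 1 - 2*sqrt(0.37/pi) = 0.3136
sigma_2 = 38 * 0.3136 = 11.92 MPa

11.92 MPa


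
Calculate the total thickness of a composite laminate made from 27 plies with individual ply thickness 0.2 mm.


h = n * t_ply = 27 * 0.2 = 5.4 mm

5.4 mm


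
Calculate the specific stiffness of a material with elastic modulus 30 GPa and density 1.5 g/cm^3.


Specific stiffness = E/rho = 30/1.5 = 20.0 GPa/(g/cm^3)

20.0 GPa/(g/cm^3)


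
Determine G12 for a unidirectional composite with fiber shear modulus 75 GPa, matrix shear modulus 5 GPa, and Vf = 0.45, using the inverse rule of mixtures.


1/G12 = Vf/Gf + (1-Vf)/Gm = 0.45/75 + 0.55/5
G12 = 8.62 GPa

8.62 GPa


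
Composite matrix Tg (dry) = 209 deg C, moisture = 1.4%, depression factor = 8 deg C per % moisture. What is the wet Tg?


Tg_wet = Tg_dry - k*moisture = 209 - 8*1.4 = 197.8 deg C

197.8 deg C


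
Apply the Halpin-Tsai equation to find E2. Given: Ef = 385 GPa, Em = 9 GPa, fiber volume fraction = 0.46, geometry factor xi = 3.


eta = (Ef/Em - 1)/(Ef/Em + xi) = (42.7778 - 1)/(42.7778 + 3) = 0.9126
E2 = Em*(1+xi*eta*Vf)/(1-eta*Vf) = 35.05 GPa

35.05 GPa


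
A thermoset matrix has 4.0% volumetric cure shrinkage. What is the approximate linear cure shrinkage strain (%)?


Linear shrinkage ≈ vol_shrink/3 = 4.0/3 = 1.333%

1.333%


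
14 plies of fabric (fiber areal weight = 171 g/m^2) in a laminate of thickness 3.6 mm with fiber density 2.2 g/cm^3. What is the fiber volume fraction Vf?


Vf = n * FAW / (rho_f * h * 1000) = 14 * 171 / (2.2 * 3.6 * 1000) = 0.3023

0.3023


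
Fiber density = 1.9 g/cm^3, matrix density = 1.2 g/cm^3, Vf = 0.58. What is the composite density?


rho_c = rho_f*Vf + rho_m*(1-Vf) = 1.9*0.58 + 1.2*0.42 = 1.606 g/cm^3

1.606 g/cm^3


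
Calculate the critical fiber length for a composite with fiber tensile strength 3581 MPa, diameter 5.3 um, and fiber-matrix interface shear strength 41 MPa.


Lc = sigma_f * d / (2 * tau_i) = 3581 * 5.3 / (2 * 41) = 231.5 um

231.5 um


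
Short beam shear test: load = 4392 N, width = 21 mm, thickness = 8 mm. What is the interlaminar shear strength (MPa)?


ILSS = 3F/(4bh) = 3*4392/(4*21*8) = 19.61 MPa

19.61 MPa


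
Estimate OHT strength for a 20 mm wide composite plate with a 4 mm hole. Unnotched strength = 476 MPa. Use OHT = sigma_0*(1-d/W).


OHT = sigma_0*(1-d/W) = 476*(1-4/20) = 380.8 MPa

380.8 MPa


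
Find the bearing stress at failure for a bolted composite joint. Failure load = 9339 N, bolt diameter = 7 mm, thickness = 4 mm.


sigma_br = F/(d*h) = 9339/(7*4) = 333.5 MPa

333.5 MPa


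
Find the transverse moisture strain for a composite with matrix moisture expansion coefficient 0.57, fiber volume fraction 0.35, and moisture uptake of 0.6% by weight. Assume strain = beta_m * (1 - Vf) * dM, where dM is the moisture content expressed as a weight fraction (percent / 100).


dM = 0.6/100 = 0.006
strain = beta_m * (1-Vf) * dM = 0.57 * 0.65 * 0.006 = 0.002223

0.002223


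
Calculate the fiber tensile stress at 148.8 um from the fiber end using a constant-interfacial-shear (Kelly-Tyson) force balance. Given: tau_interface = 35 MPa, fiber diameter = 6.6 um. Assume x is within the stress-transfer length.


Force balance: sigma_f * (pi*d^2/4) = tau * (pi*d) * x  ->  sigma_f = 4 * tau * x / d
sigma_f = 4 * 35 * 148.8 / 6.6 = 3156.4 MPa

3156.4 MPa


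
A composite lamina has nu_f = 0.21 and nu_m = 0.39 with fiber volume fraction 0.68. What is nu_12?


nu_12 = nu_f*Vf + nu_m*(1-Vf) = 0.21*0.68 + 0.39*0.32 = 0.2676

0.2676


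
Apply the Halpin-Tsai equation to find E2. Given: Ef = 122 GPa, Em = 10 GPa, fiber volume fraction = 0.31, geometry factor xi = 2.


eta = (Ef/Em - 1)/(Ef/Em + xi) = (12.2 - 1)/(12.2 + 2) = 0.7887
E2 = Em*(1+xi*eta*Vf)/(1-eta*Vf) = 19.71 GPa

19.71 GPa


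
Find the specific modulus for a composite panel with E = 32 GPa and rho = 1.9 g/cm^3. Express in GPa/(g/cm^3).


Specific stiffness = E/rho = 32/1.9 = 16.8 GPa/(g/cm^3)

16.8 GPa/(g/cm^3)


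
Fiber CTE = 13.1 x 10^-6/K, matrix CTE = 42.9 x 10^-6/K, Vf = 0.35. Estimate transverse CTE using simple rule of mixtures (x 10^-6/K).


alpha_2 = alpha_f*Vf + alpha_m*(1-Vf) = 13.1*0.35 + 42.9*0.65 = 32.5 x 10^-6/K

32.5 x 10^-6/K


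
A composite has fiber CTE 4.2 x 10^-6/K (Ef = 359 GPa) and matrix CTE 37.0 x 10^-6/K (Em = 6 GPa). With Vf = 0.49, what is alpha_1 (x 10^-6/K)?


E1 = Ef*Vf + Em*(1-Vf) = 178.97
alpha_1 = (alpha_f*Ef*Vf + alpha_m*Em*(1-Vf))/E1 = 4.76 x 10^-6/K

4.76 x 10^-6/K


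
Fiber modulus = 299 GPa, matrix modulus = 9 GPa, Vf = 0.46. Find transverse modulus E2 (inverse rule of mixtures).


1/E2 = Vf/Ef + (1-Vf)/Em = 0.46/299 + 0.54/9
E2 = 16.25 GPa

16.25 GPa


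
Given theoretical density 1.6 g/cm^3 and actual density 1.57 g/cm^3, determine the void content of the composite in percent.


Void% = (rho_theo - rho_actual)/rho_theo * 100 = (1.6 - 1.57)/1.6 * 100 = 1.88%

1.88%


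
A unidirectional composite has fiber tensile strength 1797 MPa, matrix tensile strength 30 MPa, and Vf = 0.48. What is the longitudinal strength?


sigma_1 = sigma_f*Vf + sigma_m*(1-Vf) = 1797*0.48 + 30*0.52 = 878.2 MPa

878.2 MPa


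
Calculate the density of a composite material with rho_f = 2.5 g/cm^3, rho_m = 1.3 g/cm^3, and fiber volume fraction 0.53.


rho_c = rho_f*Vf + rho_m*(1-Vf) = 2.5*0.53 + 1.3*0.47 = 1.936 g/cm^3

1.936 g/cm^3


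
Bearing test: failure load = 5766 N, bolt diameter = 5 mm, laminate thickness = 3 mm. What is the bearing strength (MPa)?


sigma_br = F/(d*h) = 5766/(5*3) = 384.4 MPa

384.4 MPa


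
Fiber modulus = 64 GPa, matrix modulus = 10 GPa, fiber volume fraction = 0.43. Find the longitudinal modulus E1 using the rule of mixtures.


E1 = Ef*Vf + Em*(1-Vf) = 64*0.43 + 10*0.57 = 33.22 GPa

33.22 GPa


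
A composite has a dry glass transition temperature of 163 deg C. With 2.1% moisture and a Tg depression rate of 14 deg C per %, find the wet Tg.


Tg_wet = Tg_dry - k*moisture = 163 - 14*2.1 = 133.6 deg C

133.6 deg C


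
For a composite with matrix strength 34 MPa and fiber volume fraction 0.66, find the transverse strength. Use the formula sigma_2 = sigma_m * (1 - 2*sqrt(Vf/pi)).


factor = 1 - 2*sqrt(0.66/pi) = 0.0833
sigma_2 = 34 * 0.0833 = 2.83 MPa

2.83 MPa


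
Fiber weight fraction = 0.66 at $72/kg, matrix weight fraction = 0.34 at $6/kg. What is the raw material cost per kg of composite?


Cost = cost_f*Wf + cost_m*Wm = 72*0.66 + 6*0.34 = $49.56/kg

$49.56/kg


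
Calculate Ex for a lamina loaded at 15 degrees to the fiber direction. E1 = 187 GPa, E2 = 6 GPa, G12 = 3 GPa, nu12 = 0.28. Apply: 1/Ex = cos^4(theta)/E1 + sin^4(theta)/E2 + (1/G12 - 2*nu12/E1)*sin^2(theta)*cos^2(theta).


cos^4(15) = 0.870513, sin^4(15) = 0.004487, sin^2(15)*cos^2(15) = 0.0625
1/G12 - 2*nu12/E1 = 1/3 - 2*0.28/187 = 0.330339 GPa^-1
1/Ex = 0.870513/187 + 0.004487/6 + 0.330339*0.0625 = 0.0260492 GPa^-1
Ex = 38.39 GPa

38.39 GPa


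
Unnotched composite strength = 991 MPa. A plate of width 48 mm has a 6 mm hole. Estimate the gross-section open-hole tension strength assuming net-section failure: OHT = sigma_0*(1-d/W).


OHT = sigma_0*(1-d/W) = 991*(1-6/48) = 867.1 MPa

867.1 MPa


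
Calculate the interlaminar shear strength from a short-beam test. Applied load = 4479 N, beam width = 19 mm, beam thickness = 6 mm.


ILSS = 3F/(4bh) = 3*4479/(4*19*6) = 29.47 MPa

29.47 MPa


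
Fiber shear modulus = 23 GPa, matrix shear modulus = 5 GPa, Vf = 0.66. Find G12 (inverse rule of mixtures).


1/G12 = Vf/Gf + (1-Vf)/Gm = 0.66/23 + 0.34/5
G12 = 10.34 GPa

10.34 GPa


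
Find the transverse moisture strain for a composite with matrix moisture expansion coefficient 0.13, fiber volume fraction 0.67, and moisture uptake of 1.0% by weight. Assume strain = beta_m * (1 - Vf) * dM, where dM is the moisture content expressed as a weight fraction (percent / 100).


dM = 1.0/100 = 0.01
strain = beta_m * (1-Vf) * dM = 0.13 * 0.33 * 0.01 = 0.000429

0.000429


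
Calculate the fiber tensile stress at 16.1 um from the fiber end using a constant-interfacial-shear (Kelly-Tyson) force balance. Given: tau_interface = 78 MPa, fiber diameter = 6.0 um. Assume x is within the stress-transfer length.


Force balance: sigma_f * (pi*d^2/4) = tau * (pi*d) * x  ->  sigma_f = 4 * tau * x / d
sigma_f = 4 * 78 * 16.1 / 6.0 = 837.2 MPa

837.2 MPa


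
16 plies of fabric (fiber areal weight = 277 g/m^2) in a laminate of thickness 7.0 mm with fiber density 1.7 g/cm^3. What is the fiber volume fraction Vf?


Vf = n * FAW / (rho_f * h * 1000) = 16 * 277 / (1.7 * 7.0 * 1000) = 0.3724

0.3724


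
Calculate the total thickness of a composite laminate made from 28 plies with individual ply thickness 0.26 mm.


h = n * t_ply = 28 * 0.26 = 7.28 mm

7.28 mm


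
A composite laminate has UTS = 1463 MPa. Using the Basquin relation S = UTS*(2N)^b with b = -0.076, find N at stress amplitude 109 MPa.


N = 0.5 * (S/UTS)^(1/b) = 0.5 * (109/1463)^(1/-0.076) = 3.4568e+14 cycles

3.4568e+14 cycles


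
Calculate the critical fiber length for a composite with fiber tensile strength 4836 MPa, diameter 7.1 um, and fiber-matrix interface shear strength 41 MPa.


Lc = sigma_f * d / (2 * tau_i) = 4836 * 7.1 / (2 * 41) = 418.7 um

418.7 um


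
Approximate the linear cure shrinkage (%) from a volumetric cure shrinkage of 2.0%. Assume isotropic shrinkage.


Linear shrinkage ≈ vol_shrink/3 = 2.0/3 = 0.667%

0.667%


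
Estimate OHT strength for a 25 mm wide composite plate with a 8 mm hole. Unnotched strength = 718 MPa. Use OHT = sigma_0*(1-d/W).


OHT = sigma_0*(1-d/W) = 718*(1-8/25) = 488.2 MPa

488.2 MPa


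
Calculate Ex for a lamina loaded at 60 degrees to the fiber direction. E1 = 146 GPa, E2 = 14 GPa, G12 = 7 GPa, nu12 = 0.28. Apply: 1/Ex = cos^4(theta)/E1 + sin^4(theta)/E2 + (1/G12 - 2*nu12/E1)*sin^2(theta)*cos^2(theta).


cos^4(60) = 0.0625, sin^4(60) = 0.5625, sin^2(60)*cos^2(60) = 0.1875
1/G12 - 2*nu12/E1 = 1/7 - 2*0.28/146 = 0.139022 GPa^-1
1/Ex = 0.0625/146 + 0.5625/14 + 0.139022*0.1875 = 0.0666732 GPa^-1
Ex = 15.0 GPa

15.0 GPa


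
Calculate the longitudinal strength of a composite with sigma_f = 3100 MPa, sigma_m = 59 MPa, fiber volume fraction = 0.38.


sigma_1 = sigma_f*Vf + sigma_m*(1-Vf) = 3100*0.38 + 59*0.62 = 1214.6 MPa

1214.6 MPa


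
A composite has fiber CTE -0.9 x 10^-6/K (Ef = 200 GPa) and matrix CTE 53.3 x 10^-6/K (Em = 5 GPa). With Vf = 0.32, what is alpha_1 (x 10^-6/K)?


E1 = Ef*Vf + Em*(1-Vf) = 67.4
alpha_1 = (alpha_f*Ef*Vf + alpha_m*Em*(1-Vf))/E1 = 1.83 x 10^-6/K

1.83 x 10^-6/K


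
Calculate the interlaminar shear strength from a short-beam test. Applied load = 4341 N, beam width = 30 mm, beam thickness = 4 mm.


ILSS = 3F/(4bh) = 3*4341/(4*30*4) = 27.13 MPa

27.13 MPa


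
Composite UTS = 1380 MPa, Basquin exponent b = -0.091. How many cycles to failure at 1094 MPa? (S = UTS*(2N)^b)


N = 0.5 * (S/UTS)^(1/b) = 0.5 * (1094/1380)^(1/-0.091) = 6.4171 cycles

6.4171 cycles


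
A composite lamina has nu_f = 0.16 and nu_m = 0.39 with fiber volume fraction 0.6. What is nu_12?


nu_12 = nu_f*Vf + nu_m*(1-Vf) = 0.16*0.6 + 0.39*0.4 = 0.252

0.252


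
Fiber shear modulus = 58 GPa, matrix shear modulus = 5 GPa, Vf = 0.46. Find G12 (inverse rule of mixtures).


1/G12 = Vf/Gf + (1-Vf)/Gm = 0.46/58 + 0.54/5
G12 = 8.63 GPa

8.63 GPa


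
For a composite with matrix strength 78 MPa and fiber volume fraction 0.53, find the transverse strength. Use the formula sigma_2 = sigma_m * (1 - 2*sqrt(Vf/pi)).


factor = 1 - 2*sqrt(0.53/pi) = 0.1785
sigma_2 = 78 * 0.1785 = 13.93 MPa

13.93 MPa


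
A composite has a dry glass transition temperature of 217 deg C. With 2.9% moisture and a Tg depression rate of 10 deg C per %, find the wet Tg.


Tg_wet = Tg_dry - k*moisture = 217 - 10*2.9 = 188.0 deg C

188.0 deg C


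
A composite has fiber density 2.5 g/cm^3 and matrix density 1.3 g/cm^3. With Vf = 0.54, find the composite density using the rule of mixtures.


rho_c = rho_f*Vf + rho_m*(1-Vf) = 2.5*0.54 + 1.3*0.46 = 1.948 g/cm^3

1.948 g/cm^3


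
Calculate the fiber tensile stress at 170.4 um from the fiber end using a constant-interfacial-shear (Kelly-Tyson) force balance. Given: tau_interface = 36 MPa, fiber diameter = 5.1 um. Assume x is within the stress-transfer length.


Force balance: sigma_f * (pi*d^2/4) = tau * (pi*d) * x  ->  sigma_f = 4 * tau * x / d
sigma_f = 4 * 36 * 170.4 / 5.1 = 4811.3 MPa

4811.3 MPa


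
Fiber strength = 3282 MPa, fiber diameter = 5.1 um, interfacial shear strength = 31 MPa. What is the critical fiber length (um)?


Lc = sigma_f * d / (2 * tau_i) = 3282 * 5.1 / (2 * 31) = 270.0 um

270.0 um


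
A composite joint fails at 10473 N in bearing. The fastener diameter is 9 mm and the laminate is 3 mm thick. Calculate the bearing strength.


sigma_br = F/(d*h) = 10473/(9*3) = 387.9 MPa

387.9 MPa


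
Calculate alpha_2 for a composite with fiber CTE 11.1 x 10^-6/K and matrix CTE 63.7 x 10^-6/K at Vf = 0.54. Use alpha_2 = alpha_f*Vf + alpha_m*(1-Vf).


alpha_2 = alpha_f*Vf + alpha_m*(1-Vf) = 11.1*0.54 + 63.7*0.46 = 35.3 x 10^-6/K

35.3 x 10^-6/K


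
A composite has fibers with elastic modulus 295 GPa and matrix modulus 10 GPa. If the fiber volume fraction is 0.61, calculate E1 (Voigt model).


E1 = Ef*Vf + Em*(1-Vf) = 295*0.61 + 10*0.39 = 183.85 GPa

183.85 GPa


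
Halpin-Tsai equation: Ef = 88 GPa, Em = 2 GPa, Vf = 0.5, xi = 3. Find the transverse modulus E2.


eta = (Ef/Em - 1)/(Ef/Em + xi) = (44.0 - 1)/(44.0 + 3) = 0.9149
E2 = Em*(1+xi*eta*Vf)/(1-eta*Vf) = 8.75 GPa

8.75 GPa


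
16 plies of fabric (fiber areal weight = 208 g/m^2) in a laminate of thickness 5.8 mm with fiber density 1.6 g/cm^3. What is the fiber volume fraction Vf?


Vf = n * FAW / (rho_f * h * 1000) = 16 * 208 / (1.6 * 5.8 * 1000) = 0.3586

0.3586


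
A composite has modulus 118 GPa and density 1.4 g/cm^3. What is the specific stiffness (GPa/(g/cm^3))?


Specific stiffness = E/rho = 118/1.4 = 84.3 GPa/(g/cm^3)

84.3 GPa/(g/cm^3)


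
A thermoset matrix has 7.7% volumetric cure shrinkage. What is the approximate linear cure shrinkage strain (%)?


Linear shrinkage ≈ vol_shrink/3 = 7.7/3 = 2.567%

2.567%


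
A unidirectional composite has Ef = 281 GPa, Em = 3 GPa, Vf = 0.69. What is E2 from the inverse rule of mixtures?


1/E2 = Vf/Ef + (1-Vf)/Em = 0.69/281 + 0.31/3
E2 = 9.45 GPa

9.45 GPa


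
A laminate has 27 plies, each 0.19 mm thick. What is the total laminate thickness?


h = n * t_ply = 27 * 0.19 = 5.13 mm

5.13 mm


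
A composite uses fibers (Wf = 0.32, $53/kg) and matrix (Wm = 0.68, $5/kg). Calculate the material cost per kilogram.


Cost = cost_f*Wf + cost_m*Wm = 53*0.32 + 5*0.68 = $20.36/kg

$20.36/kg


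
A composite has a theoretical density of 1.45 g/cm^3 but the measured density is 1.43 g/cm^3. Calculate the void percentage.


Void% = (rho_theo - rho_actual)/rho_theo * 100 = (1.45 - 1.43)/1.45 * 100 = 1.38%

1.38%


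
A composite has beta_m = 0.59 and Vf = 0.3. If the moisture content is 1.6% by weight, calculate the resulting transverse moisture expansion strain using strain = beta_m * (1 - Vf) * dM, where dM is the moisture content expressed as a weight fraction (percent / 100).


dM = 1.6/100 = 0.016
strain = beta_m * (1-Vf) * dM = 0.59 * 0.7 * 0.016 = 0.006608

0.006608


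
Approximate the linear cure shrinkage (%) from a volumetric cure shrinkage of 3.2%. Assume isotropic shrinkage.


Linear shrinkage ≈ vol_shrink/3 = 3.2/3 = 1.067%

1.067%


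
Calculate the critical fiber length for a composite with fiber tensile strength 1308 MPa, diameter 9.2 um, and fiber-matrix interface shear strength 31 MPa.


Lc = sigma_f * d / (2 * tau_i) = 1308 * 9.2 / (2 * 31) = 194.1 um

194.1 um


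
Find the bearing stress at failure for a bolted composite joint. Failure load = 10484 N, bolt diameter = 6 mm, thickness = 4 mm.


sigma_br = F/(d*h) = 10484/(6*4) = 436.8 MPa

436.8 MPa


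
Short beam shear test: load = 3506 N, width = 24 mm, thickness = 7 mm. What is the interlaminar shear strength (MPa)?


ILSS = 3F/(4bh) = 3*3506/(4*24*7) = 15.65 MPa

15.65 MPa


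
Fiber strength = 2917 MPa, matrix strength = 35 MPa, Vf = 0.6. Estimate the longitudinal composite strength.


sigma_1 = sigma_f*Vf + sigma_m*(1-Vf) = 2917*0.6 + 35*0.4 = 1764.2 MPa

1764.2 MPa


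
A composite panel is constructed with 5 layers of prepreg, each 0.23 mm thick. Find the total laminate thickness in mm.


h = n * t_ply = 5 * 0.23 = 1.15 mm

1.15 mm


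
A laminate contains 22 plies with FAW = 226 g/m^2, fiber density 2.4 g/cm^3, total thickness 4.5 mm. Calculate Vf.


Vf = n * FAW / (rho_f * h * 1000) = 22 * 226 / (2.4 * 4.5 * 1000) = 0.4604

0.4604


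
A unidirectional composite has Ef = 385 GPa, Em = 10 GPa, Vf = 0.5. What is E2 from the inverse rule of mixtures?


1/E2 = Vf/Ef + (1-Vf)/Em = 0.5/385 + 0.5/10
E2 = 19.49 GPa

19.49 GPa


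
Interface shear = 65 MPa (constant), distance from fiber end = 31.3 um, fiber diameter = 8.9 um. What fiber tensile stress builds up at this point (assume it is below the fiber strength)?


Force balance: sigma_f * (pi*d^2/4) = tau * (pi*d) * x  ->  sigma_f = 4 * tau * x / d
sigma_f = 4 * 65 * 31.3 / 8.9 = 914.4 MPa

914.4 MPa


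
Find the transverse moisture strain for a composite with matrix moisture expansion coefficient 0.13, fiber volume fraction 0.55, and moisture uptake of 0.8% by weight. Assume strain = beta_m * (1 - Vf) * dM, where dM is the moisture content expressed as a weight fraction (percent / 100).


dM = 0.8/100 = 0.008
strain = beta_m * (1-Vf) * dM = 0.13 * 0.45 * 0.008 = 0.000468

0.000468


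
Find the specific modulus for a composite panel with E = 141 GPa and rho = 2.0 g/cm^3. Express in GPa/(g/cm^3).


Specific stiffness = E/rho = 141/2.0 = 70.5 GPa/(g/cm^3)

70.5 GPa/(g/cm^3)


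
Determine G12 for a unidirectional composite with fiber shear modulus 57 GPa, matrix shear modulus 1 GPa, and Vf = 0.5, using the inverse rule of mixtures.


1/G12 = Vf/Gf + (1-Vf)/Gm = 0.5/57 + 0.5/1
G12 = 1.97 GPa

1.97 GPa


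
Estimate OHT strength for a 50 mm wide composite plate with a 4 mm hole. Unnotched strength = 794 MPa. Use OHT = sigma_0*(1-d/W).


OHT = sigma_0*(1-d/W) = 794*(1-4/50) = 730.5 MPa

730.5 MPa


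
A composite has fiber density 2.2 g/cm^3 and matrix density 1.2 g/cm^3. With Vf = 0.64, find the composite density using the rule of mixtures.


rho_c = rho_f*Vf + rho_m*(1-Vf) = 2.2*0.64 + 1.2*0.36 = 1.84 g/cm^3

1.84 g/cm^3


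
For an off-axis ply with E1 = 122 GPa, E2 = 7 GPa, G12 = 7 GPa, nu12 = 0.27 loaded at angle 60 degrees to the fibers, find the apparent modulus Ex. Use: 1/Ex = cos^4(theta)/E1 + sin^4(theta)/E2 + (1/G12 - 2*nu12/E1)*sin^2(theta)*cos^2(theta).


cos^4(60) = 0.0625, sin^4(60) = 0.5625, sin^2(60)*cos^2(60) = 0.1875
1/G12 - 2*nu12/E1 = 1/7 - 2*0.27/122 = 0.138431 GPa^-1
1/Ex = 0.0625/122 + 0.5625/7 + 0.138431*0.1875 = 0.1068252 GPa^-1
Ex = 9.36 GPa

9.36 GPa


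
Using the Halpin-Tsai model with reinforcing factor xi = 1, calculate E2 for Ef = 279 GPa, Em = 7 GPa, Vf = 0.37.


eta = (Ef/Em - 1)/(Ef/Em + xi) = (39.8571 - 1)/(39.8571 + 1) = 0.951
E2 = Em*(1+xi*eta*Vf)/(1-eta*Vf) = 14.6 GPa

14.6 GPa


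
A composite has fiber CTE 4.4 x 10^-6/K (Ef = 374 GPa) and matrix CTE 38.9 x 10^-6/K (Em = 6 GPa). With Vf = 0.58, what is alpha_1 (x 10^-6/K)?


E1 = Ef*Vf + Em*(1-Vf) = 219.44
alpha_1 = (alpha_f*Ef*Vf + alpha_m*Em*(1-Vf))/E1 = 4.8 x 10^-6/K

4.8 x 10^-6/K


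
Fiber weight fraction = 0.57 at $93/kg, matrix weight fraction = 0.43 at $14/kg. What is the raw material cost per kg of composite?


Cost = cost_f*Wf + cost_m*Wm = 93*0.57 + 14*0.43 = $59.03/kg

$59.03/kg


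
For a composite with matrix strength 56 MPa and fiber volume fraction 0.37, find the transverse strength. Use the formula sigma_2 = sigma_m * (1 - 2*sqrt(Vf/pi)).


factor = 1 - 2*sqrt(0.37/pi) = 0.3136
sigma_2 = 56 * 0.3136 = 17.56 MPa

17.56 MPa


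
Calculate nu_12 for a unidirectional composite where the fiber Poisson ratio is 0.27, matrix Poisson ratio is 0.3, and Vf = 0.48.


nu_12 = nu_f*Vf + nu_m*(1-Vf) = 0.27*0.48 + 0.3*0.52 = 0.2856

0.2856


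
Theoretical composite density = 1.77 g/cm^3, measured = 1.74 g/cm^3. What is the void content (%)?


Void% = (rho_theo - rho_actual)/rho_theo * 100 = (1.77 - 1.74)/1.77 * 100 = 1.69%

1.69%


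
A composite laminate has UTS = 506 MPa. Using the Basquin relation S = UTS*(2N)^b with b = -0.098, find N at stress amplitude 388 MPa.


N = 0.5 * (S/UTS)^(1/b) = 0.5 * (388/506)^(1/-0.098) = 7.5109 cycles

7.5109 cycles


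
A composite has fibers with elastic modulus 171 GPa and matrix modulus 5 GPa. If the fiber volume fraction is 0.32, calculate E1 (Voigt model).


E1 = Ef*Vf + Em*(1-Vf) = 171*0.32 + 5*0.68 = 58.12 GPa

58.12 GPa


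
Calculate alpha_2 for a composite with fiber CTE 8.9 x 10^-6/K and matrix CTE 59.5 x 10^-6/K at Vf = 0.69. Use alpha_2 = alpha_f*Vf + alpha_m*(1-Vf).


alpha_2 = alpha_f*Vf + alpha_m*(1-Vf) = 8.9*0.69 + 59.5*0.31 = 24.6 x 10^-6/K

24.6 x 10^-6/K


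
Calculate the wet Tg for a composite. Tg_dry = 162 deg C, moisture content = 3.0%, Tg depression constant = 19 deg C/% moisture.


Tg_wet = Tg_dry - k*moisture = 162 - 19*3.0 = 105.0 deg C

105.0 deg C


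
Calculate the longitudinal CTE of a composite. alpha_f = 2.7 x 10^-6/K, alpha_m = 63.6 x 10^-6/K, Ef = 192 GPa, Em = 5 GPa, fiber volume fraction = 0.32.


E1 = Ef*Vf + Em*(1-Vf) = 64.84
alpha_1 = (alpha_f*Ef*Vf + alpha_m*Em*(1-Vf))/E1 = 5.89 x 10^-6/K

5.89 x 10^-6/K


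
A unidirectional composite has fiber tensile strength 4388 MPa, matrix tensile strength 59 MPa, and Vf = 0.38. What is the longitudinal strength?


sigma_1 = sigma_f*Vf + sigma_m*(1-Vf) = 4388*0.38 + 59*0.62 = 1704.0 MPa

1704.0 MPa


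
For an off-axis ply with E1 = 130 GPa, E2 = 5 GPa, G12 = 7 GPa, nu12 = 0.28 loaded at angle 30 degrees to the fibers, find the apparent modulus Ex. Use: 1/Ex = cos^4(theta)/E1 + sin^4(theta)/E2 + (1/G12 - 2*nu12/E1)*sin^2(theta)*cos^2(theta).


cos^4(30) = 0.5625, sin^4(30) = 0.0625, sin^2(30)*cos^2(30) = 0.1875
1/G12 - 2*nu12/E1 = 1/7 - 2*0.28/130 = 0.138549 GPa^-1
1/Ex = 0.5625/130 + 0.0625/5 + 0.138549*0.1875 = 0.0428049 GPa^-1
Ex = 23.36 GPa

23.36 GPa


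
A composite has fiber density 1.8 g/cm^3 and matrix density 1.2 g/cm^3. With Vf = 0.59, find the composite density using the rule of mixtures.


rho_c = rho_f*Vf + rho_m*(1-Vf) = 1.8*0.59 + 1.2*0.41 = 1.554 g/cm^3

1.554 g/cm^3


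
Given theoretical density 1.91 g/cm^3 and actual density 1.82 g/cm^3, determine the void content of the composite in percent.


Void% = (rho_theo - rho_actual)/rho_theo * 100 = (1.91 - 1.82)/1.91 * 100 = 4.71%

4.71%


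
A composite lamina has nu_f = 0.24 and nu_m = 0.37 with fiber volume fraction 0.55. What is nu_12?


nu_12 = nu_f*Vf + nu_m*(1-Vf) = 0.24*0.55 + 0.37*0.45 = 0.2985

0.2985


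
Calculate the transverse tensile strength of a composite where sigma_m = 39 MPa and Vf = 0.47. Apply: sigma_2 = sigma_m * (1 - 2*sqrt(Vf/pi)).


factor = 1 - 2*sqrt(0.47/pi) = 0.2264
sigma_2 = 39 * 0.2264 = 8.83 MPa

8.83 MPa


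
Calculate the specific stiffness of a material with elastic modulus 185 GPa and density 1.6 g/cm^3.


Specific stiffness = E/rho = 185/1.6 = 115.6 GPa/(g/cm^3)

115.6 GPa/(g/cm^3)


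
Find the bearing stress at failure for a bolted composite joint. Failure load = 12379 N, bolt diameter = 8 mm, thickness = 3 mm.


sigma_br = F/(d*h) = 12379/(8*3) = 515.8 MPa

515.8 MPa


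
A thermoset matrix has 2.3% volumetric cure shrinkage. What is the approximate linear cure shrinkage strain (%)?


Linear shrinkage ≈ vol_shrink/3 = 2.3/3 = 0.767%

0.767%


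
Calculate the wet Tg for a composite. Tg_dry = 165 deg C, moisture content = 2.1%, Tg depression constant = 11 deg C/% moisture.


Tg_wet = Tg_dry - k*moisture = 165 - 11*2.1 = 141.9 deg C

141.9 deg C


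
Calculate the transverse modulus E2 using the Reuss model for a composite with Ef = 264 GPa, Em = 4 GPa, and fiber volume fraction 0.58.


1/E2 = Vf/Ef + (1-Vf)/Em = 0.58/264 + 0.42/4
E2 = 9.33 GPa

9.33 GPa


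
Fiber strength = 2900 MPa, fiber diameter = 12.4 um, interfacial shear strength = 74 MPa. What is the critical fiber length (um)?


Lc = sigma_f * d / (2 * tau_i) = 2900 * 12.4 / (2 * 74) = 243.0 um

243.0 um


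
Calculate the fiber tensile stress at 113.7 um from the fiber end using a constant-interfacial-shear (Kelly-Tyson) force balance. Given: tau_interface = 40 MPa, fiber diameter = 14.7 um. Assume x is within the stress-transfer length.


Force balance: sigma_f * (pi*d^2/4) = tau * (pi*d) * x  ->  sigma_f = 4 * tau * x / d
sigma_f = 4 * 40 * 113.7 / 14.7 = 1237.6 MPa

1237.6 MPa


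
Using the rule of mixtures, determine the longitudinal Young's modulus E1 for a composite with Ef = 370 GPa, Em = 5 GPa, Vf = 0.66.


E1 = Ef*Vf + Em*(1-Vf) = 370*0.66 + 5*0.34 = 245.9 GPa

245.9 GPa


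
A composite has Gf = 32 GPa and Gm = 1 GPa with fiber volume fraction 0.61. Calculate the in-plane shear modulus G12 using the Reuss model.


1/G12 = Vf/Gf + (1-Vf)/Gm = 0.61/32 + 0.39/1
G12 = 2.44 GPa

2.44 GPa


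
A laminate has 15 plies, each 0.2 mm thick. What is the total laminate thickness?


h = n * t_ply = 15 * 0.2 = 3.0 mm

3.0 mm


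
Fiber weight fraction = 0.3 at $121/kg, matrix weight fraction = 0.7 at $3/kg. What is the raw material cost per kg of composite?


Cost = cost_f*Wf + cost_m*Wm = 121*0.3 + 3*0.7 = $38.4/kg

$38.4/kg


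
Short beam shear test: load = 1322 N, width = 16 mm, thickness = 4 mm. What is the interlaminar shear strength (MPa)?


ILSS = 3F/(4bh) = 3*1322/(4*16*4) = 15.49 MPa

15.49 MPa


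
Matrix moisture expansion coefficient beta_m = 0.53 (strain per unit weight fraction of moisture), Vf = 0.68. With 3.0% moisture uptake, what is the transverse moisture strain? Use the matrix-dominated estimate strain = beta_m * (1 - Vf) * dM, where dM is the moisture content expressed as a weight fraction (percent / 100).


dM = 3.0/100 = 0.03
strain = beta_m * (1-Vf) * dM = 0.53 * 0.32 * 0.03 = 0.005088

0.005088


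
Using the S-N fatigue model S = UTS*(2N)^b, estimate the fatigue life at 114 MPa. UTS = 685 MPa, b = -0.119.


N = 0.5 * (S/UTS)^(1/b) = 0.5 * (114/685)^(1/-0.119) = 1.7514e+06 cycles

1.7514e+06 cycles


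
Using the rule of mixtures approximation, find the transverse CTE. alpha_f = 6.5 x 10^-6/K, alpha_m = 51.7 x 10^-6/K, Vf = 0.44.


alpha_2 = alpha_f*Vf + alpha_m*(1-Vf) = 6.5*0.44 + 51.7*0.56 = 31.8 x 10^-6/K

31.8 x 10^-6/K


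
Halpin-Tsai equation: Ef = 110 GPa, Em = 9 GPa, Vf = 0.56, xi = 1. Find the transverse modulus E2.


eta = (Ef/Em - 1)/(Ef/Em + xi) = (12.2222 - 1)/(12.2222 + 1) = 0.8487
E2 = Em*(1+xi*eta*Vf)/(1-eta*Vf) = 25.3 GPa

25.3 GPa


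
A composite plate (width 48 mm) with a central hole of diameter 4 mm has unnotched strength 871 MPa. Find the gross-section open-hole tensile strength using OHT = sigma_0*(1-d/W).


OHT = sigma_0*(1-d/W) = 871*(1-4/48) = 798.4 MPa

798.4 MPa


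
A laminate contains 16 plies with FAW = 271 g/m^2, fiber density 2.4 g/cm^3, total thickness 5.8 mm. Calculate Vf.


Vf = n * FAW / (rho_f * h * 1000) = 16 * 271 / (2.4 * 5.8 * 1000) = 0.3115

0.3115


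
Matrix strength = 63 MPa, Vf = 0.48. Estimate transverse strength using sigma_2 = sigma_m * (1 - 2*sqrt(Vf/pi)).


factor = 1 - 2*sqrt(0.48/pi) = 0.2182
sigma_2 = 63 * 0.2182 = 13.75 MPa

13.75 MPa


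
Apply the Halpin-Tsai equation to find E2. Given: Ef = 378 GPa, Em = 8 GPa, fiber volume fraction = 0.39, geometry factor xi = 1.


eta = (Ef/Em - 1)/(Ef/Em + xi) = (47.25 - 1)/(47.25 + 1) = 0.9585
E2 = Em*(1+xi*eta*Vf)/(1-eta*Vf) = 17.55 GPa

17.55 GPa


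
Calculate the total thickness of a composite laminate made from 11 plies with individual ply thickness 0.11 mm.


h = n * t_ply = 11 * 0.11 = 1.21 mm

1.21 mm


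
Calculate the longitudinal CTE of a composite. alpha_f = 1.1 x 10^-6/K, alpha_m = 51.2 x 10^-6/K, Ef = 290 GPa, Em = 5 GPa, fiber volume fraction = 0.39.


E1 = Ef*Vf + Em*(1-Vf) = 116.15
alpha_1 = (alpha_f*Ef*Vf + alpha_m*Em*(1-Vf))/E1 = 2.42 x 10^-6/K

2.42 x 10^-6/K


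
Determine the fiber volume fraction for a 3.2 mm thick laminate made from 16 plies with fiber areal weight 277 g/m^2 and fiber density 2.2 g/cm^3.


Vf = n * FAW / (rho_f * h * 1000) = 16 * 277 / (2.2 * 3.2 * 1000) = 0.6295

0.6295


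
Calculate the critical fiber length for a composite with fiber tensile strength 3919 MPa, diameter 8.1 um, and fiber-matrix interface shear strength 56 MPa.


Lc = sigma_f * d / (2 * tau_i) = 3919 * 8.1 / (2 * 56) = 283.4 um

283.4 um


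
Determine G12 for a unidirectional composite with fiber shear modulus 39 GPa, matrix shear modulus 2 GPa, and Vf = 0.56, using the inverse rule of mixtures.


1/G12 = Vf/Gf + (1-Vf)/Gm = 0.56/39 + 0.44/2
G12 = 4.27 GPa

4.27 GPa


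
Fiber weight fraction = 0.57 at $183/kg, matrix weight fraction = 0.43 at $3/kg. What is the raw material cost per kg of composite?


Cost = cost_f*Wf + cost_m*Wm = 183*0.57 + 3*0.43 = $105.6/kg

$105.6/kg
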